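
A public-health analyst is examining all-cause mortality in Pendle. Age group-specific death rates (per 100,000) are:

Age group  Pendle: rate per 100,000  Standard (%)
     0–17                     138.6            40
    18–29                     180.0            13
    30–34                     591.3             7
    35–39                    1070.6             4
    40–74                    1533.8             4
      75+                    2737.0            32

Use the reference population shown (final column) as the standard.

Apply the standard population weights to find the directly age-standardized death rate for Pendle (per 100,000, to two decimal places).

1100.25

Standard weights: 0.40, 0.13, 0.07, 0.04, 0.04, 0.32.
Standardized rate: 0.4000×138.6 + 0.1300×180.0 + 0.0700×591.3 + 0.0400×1070.6 + 0.0400×1533.8 + 0.3200×2737.0 = 1100.2470 per 100,000.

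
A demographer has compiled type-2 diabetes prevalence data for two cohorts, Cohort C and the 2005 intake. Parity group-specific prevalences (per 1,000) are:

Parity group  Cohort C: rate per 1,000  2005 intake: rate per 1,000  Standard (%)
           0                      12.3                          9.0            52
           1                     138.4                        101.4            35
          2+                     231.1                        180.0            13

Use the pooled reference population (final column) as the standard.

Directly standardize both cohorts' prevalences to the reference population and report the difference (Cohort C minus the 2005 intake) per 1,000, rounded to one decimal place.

Standard weights: 0.52, 0.35, 0.13.
Cohort C: 0.5200×12.3 + 0.3500×138.4 + 0.1300×231.1 = 84.8790 per 1,000.
The 2005 intake: 0.5200×9.0 + 0.3500×101.4 + 0.1300×180.0 = 63.5700 per 1,000.
Difference = 84.8790 − 63.5700 = 21.3090.

21.3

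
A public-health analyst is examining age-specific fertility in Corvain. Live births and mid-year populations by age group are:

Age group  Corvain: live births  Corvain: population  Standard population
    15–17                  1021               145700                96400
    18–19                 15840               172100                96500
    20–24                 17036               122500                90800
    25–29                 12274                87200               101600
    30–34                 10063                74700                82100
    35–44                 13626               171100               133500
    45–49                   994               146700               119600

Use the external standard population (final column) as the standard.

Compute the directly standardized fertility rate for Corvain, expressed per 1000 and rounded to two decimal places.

81.87

Age-specific rates per 1000 for Corvain: 7.008, 92.040, 139.069, 140.757, 134.712, 79.638, 6.776.
Standard total = 720500; weights = 0.1338, 0.1339, 0.1260, 0.1410, 0.1139, 0.1853, 0.1660.
Standardized rate: 0.1338×7.008 + 0.1339×92.040 + 0.1260×139.069 + 0.1410×140.757 + 0.1139×134.712 + 0.1853×79.638 + 0.1660×6.776 = 81.8704 per 1000.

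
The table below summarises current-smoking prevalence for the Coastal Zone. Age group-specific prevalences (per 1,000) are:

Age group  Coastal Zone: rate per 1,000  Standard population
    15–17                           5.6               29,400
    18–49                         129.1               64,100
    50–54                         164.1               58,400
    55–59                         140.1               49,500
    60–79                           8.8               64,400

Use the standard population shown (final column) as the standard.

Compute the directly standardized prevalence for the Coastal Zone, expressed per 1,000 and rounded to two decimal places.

96.03

Standard total = 265,800; weights = 0.1106, 0.2412, 0.2197, 0.1862, 0.2423.
Standardized rate: 0.1106×5.6 + 0.2412×129.1 + 0.2197×164.1 + 0.1862×140.1 + 0.2423×8.8 = 96.0311 per 1,000.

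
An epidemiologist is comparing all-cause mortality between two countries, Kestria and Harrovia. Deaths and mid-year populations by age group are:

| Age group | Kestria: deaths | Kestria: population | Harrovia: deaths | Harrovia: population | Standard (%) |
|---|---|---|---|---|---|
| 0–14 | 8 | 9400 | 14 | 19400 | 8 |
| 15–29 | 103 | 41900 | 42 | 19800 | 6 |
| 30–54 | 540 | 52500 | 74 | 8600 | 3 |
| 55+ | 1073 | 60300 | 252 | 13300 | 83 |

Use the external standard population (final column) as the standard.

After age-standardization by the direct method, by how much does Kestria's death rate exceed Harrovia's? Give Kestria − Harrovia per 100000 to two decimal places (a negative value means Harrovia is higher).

-87.60

Age-specific rates per 100000 for Kestria: 85.11, 245.82, 1028.57, 1779.44.
For Harrovia: 72.16, 212.12, 860.47, 1894.74.
Standard weights: 0.08, 0.06, 0.03, 0.83.
Kestria: 0.0800×85.11 + 0.0600×245.82 + 0.0300×1028.57 + 0.8300×1779.44 = 1529.3471 per 100000.
Harrovia: 0.0800×72.16 + 0.0600×212.12 + 0.0300×860.47 + 0.8300×1894.74 = 1616.9460 per 100000.
Difference = 1529.3471 − 1616.9460 = -87.5989.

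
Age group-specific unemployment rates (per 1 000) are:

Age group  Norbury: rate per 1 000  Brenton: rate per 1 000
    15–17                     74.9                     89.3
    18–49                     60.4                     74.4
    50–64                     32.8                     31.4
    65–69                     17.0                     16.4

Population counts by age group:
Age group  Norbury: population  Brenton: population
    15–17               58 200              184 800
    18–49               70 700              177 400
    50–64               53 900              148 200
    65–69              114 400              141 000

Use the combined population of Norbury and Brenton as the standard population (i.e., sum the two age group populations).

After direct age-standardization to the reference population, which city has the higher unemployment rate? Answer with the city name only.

Combined standard total = 948 600; weights = 0.2562, 0.2615, 0.2131, 0.2692.
Norbury: 0.2562×74.9 + 0.2615×60.4 + 0.2131×32.8 + 0.2692×17.0 = 46.5493 per 1 000.
Brenton: 0.2562×89.3 + 0.2615×74.4 + 0.2131×31.4 + 0.2692×16.4 = 53.4398 per 1 000.

Brenton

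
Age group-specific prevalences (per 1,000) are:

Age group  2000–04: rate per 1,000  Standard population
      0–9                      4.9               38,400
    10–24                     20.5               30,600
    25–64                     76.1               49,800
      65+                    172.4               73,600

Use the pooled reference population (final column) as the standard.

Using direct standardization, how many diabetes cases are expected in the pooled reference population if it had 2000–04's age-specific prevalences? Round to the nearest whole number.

17294

Expected diabetes cases = Σ (standard pop × age-specific rate ÷ 1,000)
= 38,400×4.9/1,000 + 30,600×20.5/1,000 + 49,800×76.1/1,000 + 73,600×172.4/1,000
= 188.16 + 627.30 + 3789.78 + 12688.64 = 17293.88.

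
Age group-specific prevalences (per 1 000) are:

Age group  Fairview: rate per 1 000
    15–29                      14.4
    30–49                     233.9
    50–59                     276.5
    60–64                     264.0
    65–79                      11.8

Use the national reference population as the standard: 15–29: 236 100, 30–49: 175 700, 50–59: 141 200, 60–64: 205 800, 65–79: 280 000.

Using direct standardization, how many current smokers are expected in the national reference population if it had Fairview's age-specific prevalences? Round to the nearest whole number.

Expected current smokers = Σ (standard pop × age-specific rate ÷ 1 000)
= 236 100×14.4/1 000 + 175 700×233.9/1 000 + 141 200×276.5/1 000 + 205 800×264.0/1 000 + 280 000×11.8/1 000
= 3399.84 + 41096.23 + 39041.80 + 54331.20 + 3304.00 = 141173.07.

141173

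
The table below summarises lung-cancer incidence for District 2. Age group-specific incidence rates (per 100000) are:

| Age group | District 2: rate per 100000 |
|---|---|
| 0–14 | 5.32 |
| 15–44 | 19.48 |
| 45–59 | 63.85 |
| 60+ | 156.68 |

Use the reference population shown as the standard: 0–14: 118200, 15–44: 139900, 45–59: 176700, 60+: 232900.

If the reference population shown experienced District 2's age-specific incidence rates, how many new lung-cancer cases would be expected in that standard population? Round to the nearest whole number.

Expected new lung-cancer cases = Σ (standard pop × age-specific rate ÷ 100000)
= 118200×5.32/100000 + 139900×19.48/100000 + 176700×63.85/100000 + 232900×156.68/100000
= 6.29 + 27.25 + 112.82 + 364.91 = 511.27.

511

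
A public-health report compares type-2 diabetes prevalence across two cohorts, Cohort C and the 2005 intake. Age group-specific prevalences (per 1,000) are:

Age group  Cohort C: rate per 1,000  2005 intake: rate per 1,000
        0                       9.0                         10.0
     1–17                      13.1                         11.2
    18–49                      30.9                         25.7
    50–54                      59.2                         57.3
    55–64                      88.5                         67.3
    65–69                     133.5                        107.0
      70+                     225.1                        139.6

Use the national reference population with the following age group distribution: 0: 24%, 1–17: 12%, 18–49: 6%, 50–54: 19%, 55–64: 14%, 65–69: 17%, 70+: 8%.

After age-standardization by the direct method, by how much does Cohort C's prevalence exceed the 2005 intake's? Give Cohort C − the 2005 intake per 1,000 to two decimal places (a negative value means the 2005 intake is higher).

Standard weights: 0.24, 0.12, 0.06, 0.19, 0.14, 0.17, 0.08.
Cohort C: 0.2400×9.0 + 0.1200×13.1 + 0.0600×30.9 + 0.1900×59.2 + 0.1400×88.5 + 0.1700×133.5 + 0.0800×225.1 = 69.9270 per 1,000.
The 2005 intake: 0.2400×10.0 + 0.1200×11.2 + 0.0600×25.7 + 0.1900×57.3 + 0.1400×67.3 + 0.1700×107.0 + 0.0800×139.6 = 54.9530 per 1,000.
Difference = 69.9270 − 54.9530 = 14.9740.

14.97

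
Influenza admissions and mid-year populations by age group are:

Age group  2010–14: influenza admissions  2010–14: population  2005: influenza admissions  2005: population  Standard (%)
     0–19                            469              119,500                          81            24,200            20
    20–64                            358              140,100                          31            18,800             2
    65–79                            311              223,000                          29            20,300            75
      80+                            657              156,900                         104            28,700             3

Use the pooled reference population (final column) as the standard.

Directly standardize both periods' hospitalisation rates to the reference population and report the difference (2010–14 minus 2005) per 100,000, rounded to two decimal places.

Age-specific rates per 100,000 for 2010–14: 392.47, 255.53, 139.46, 418.74.
For 2005: 334.71, 164.89, 142.86, 362.37.
Standard weights: 0.20, 0.02, 0.75, 0.03.
2010–14: 0.2000×392.47 + 0.0200×255.53 + 0.7500×139.46 + 0.0300×418.74 = 200.7629 per 100,000.
2005: 0.2000×334.71 + 0.0200×164.89 + 0.7500×142.86 + 0.0300×362.37 = 188.2540 per 100,000.
Difference = 200.7629 − 188.2540 = 12.5090.

12.51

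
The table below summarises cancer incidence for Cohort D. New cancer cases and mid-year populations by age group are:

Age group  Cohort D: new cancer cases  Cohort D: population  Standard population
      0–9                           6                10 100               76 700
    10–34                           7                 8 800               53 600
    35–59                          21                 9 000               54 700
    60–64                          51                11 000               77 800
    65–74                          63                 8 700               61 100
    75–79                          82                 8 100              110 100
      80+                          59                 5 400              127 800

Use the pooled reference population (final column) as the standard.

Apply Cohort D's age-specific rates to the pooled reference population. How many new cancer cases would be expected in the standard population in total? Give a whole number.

Age-specific rates per 100 000 for Cohort D: 59.41, 79.55, 233.33, 463.64, 724.14, 1012.35, 1092.59.
Expected new cancer cases = Σ (standard pop × age-specific rate ÷ 100 000)
= 76 700×59.41/100 000 + 53 600×79.55/100 000 + 54 700×233.33/100 000 + 77 800×463.64/100 000 + 61 100×724.14/100 000 + 110 100×1012.35/100 000 + 127 800×1092.59/100 000
= 45.56 + 42.64 + 127.63 + 360.71 + 442.45 + 1114.59 + 1396.33 = 3529.92.

3530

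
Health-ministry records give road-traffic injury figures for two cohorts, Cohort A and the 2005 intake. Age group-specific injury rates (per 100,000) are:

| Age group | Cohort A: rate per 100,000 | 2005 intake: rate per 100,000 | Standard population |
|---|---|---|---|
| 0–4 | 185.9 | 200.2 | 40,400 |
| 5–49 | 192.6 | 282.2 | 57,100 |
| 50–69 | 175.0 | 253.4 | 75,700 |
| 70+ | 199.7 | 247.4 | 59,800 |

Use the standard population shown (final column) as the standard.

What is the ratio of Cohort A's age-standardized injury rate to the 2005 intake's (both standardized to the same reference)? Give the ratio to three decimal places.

0.751

Standard total = 233,000; weights = 0.1734, 0.2451, 0.3249, 0.2567.
Cohort A: 0.1734×185.9 + 0.2451×192.6 + 0.3249×175.0 + 0.2567×199.7 = 187.5424 per 100,000.
The 2005 intake: 0.1734×200.2 + 0.2451×282.2 + 0.3249×253.4 + 0.2567×247.4 = 249.6936 per 100,000.
Ratio = 187.5424 ÷ 249.6936 = 0.75109.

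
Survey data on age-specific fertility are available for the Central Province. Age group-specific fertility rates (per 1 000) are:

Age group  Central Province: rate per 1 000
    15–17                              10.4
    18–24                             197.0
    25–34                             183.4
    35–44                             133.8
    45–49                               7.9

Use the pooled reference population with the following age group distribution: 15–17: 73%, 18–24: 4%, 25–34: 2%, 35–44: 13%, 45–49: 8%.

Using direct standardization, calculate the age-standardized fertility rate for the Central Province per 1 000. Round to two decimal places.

37.17

Standard weights: 0.73, 0.04, 0.02, 0.13, 0.08.
Standardized rate: 0.7300×10.4 + 0.0400×197.0 + 0.0200×183.4 + 0.1300×133.8 + 0.0800×7.9 = 37.1660 per 1 000.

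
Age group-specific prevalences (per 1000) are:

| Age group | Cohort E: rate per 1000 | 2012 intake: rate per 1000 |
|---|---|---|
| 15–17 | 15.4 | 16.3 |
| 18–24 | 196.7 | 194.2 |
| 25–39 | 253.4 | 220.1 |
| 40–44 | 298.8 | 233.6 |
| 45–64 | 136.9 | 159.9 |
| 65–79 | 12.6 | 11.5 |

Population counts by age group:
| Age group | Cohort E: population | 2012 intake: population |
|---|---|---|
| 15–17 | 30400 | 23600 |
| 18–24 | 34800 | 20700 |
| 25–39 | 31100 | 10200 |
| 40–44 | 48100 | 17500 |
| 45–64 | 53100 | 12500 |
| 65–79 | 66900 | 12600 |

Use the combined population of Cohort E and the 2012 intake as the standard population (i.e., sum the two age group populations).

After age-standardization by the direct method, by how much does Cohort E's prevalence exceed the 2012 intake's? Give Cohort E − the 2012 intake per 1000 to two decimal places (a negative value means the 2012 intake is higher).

Combined standard total = 361500; weights = 0.1494, 0.1535, 0.1142, 0.1815, 0.1815, 0.2199.
Cohort E: 0.1494×15.4 + 0.1535×196.7 + 0.1142×253.4 + 0.1815×298.8 + 0.1815×136.9 + 0.2199×12.6 = 143.2849 per 1000.
The 2012 intake: 0.1494×16.3 + 0.1535×194.2 + 0.1142×220.1 + 0.1815×233.6 + 0.1815×159.9 + 0.2199×11.5 = 131.3313 per 1000.
Difference = 143.2849 − 131.3313 = 11.9536.

11.95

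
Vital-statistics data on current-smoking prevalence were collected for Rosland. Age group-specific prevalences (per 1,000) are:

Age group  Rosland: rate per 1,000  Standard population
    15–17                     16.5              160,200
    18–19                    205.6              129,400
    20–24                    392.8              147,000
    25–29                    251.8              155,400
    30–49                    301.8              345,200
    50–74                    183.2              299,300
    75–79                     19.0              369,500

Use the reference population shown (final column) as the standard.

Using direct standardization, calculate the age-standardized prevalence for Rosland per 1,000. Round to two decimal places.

Standard total = 1,606,000; weights = 0.0998, 0.0806, 0.0915, 0.0968, 0.2149, 0.1864, 0.2301.
Standardized rate: 0.0998×16.5 + 0.0806×205.6 + 0.0915×392.8 + 0.0968×251.8 + 0.2149×301.8 + 0.1864×183.2 + 0.2301×19.0 = 181.9134 per 1,000.

181.91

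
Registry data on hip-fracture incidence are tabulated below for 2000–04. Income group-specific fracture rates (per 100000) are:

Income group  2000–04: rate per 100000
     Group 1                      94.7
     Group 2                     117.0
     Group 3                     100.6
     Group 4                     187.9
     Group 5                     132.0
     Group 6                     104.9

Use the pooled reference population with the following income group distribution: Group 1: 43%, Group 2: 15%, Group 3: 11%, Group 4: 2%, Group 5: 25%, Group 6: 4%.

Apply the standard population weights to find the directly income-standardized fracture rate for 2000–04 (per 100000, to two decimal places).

110.29

Standard weights: 0.43, 0.15, 0.11, 0.02, 0.25, 0.04.
Standardized rate: 0.4300×94.7 + 0.1500×117.0 + 0.1100×100.6 + 0.0200×187.9 + 0.2500×132.0 + 0.0400×104.9 = 110.2910 per 100000.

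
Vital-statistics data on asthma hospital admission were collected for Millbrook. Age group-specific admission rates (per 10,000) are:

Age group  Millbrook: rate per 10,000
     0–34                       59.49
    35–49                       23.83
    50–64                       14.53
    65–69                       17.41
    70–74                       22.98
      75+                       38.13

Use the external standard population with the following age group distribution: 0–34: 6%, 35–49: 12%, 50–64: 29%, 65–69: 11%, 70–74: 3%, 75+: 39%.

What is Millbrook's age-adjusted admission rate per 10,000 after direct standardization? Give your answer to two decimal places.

Standard weights: 0.06, 0.12, 0.29, 0.11, 0.03, 0.39.
Standardized rate: 0.0600×59.49 + 0.1200×23.83 + 0.2900×14.53 + 0.1100×17.41 + 0.0300×22.98 + 0.3900×38.13 = 28.1179 per 10,000.

28.12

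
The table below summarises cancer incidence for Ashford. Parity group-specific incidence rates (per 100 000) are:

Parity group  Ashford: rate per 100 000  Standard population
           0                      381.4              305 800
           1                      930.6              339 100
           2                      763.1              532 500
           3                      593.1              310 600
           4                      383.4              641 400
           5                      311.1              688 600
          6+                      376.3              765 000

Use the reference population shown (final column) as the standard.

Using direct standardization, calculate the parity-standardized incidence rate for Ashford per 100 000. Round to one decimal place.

Standard total = 3 583 000; weights = 0.0853, 0.0946, 0.1486, 0.0867, 0.1790, 0.1922, 0.2135.
Standardized rate: 0.0853×381.4 + 0.0946×930.6 + 0.1486×763.1 + 0.0867×593.1 + 0.1790×383.4 + 0.1922×311.1 + 0.2135×376.3 = 494.2149 per 100 000.

494.2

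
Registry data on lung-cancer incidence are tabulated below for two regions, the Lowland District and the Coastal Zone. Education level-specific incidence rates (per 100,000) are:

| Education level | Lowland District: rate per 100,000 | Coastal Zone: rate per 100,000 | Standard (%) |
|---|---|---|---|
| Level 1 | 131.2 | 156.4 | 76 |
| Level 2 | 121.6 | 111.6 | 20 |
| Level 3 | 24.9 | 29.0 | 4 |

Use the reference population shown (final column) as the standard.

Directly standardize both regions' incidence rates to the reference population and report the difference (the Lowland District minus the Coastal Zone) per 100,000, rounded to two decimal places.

-17.32

Standard weights: 0.76, 0.20, 0.04.
The Lowland District: 0.7600×131.2 + 0.2000×121.6 + 0.0400×24.9 = 125.0280 per 100,000.
The Coastal Zone: 0.7600×156.4 + 0.2000×111.6 + 0.0400×29.0 = 142.3440 per 100,000.
Difference = 125.0280 − 142.3440 = -17.3160.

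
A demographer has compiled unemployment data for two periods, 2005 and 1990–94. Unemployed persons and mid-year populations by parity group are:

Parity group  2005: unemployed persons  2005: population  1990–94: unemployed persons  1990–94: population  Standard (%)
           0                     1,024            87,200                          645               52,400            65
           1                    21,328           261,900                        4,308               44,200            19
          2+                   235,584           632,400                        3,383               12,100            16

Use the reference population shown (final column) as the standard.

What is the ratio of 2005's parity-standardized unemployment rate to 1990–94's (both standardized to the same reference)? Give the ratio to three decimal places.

Parity-specific rates per 1,000 for 2005: 11.743, 81.436, 372.524.
For 1990–94: 12.309, 97.466, 279.587.
Standard weights: 0.65, 0.19, 0.16.
2005: 0.6500×11.743 + 0.1900×81.436 + 0.1600×372.524 = 82.7096 per 1,000.
1990–94: 0.6500×12.309 + 0.1900×97.466 + 0.1600×279.587 = 71.2534 per 1,000.
Ratio = 82.7096 ÷ 71.2534 = 1.16078.

1.161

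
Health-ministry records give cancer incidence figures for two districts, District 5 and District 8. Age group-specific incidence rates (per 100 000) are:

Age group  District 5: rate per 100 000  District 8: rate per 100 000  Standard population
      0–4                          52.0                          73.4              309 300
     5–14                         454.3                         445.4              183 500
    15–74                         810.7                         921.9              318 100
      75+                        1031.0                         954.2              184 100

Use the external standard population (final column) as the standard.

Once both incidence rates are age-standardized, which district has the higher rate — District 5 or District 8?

District 8

Standard total = 995 000; weights = 0.3109, 0.1844, 0.3197, 0.1850.
District 5: 0.3109×52.0 + 0.1844×454.3 + 0.3197×810.7 + 0.1850×1031.0 = 549.8879 per 100 000.
District 8: 0.3109×73.4 + 0.1844×445.4 + 0.3197×921.9 + 0.1850×954.2 = 576.2393 per 100 000.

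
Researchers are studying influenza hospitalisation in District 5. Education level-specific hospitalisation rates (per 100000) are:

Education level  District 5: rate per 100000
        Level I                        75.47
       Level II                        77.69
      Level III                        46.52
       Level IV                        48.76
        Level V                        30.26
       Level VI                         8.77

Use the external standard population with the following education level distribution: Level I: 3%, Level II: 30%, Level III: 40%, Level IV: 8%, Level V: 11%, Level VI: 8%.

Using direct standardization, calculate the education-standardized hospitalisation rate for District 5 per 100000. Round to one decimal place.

Standard weights: 0.03, 0.30, 0.40, 0.08, 0.11, 0.08.
Standardized rate: 0.0300×75.47 + 0.3000×77.69 + 0.4000×46.52 + 0.0800×48.76 + 0.1100×30.26 + 0.0800×8.77 = 52.1101 per 100000.

52.1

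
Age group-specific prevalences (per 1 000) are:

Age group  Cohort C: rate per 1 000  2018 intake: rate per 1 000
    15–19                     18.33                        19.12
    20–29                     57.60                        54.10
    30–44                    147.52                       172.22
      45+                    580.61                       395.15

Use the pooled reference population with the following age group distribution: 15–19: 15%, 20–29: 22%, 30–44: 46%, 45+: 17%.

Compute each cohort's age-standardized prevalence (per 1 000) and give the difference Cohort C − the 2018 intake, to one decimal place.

Standard weights: 0.15, 0.22, 0.46, 0.17.
Cohort C: 0.1500×18.33 + 0.2200×57.60 + 0.4600×147.52 + 0.1700×580.61 = 181.9844 per 1 000.
The 2018 intake: 0.1500×19.12 + 0.2200×54.10 + 0.4600×172.22 + 0.1700×395.15 = 161.1667 per 1 000.
Difference = 181.9844 − 161.1667 = 20.8177.

20.8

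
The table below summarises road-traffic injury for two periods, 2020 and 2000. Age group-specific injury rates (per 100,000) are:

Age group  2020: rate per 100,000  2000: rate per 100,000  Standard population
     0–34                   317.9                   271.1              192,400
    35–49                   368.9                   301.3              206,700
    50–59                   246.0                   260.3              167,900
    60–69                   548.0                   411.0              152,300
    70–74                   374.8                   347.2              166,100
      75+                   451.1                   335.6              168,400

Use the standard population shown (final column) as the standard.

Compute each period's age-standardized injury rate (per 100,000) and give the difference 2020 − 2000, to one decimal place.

Standard total = 1,053,800; weights = 0.1826, 0.1961, 0.1593, 0.1445, 0.1576, 0.1598.
2020: 0.1826×317.9 + 0.1961×368.9 + 0.1593×246.0 + 0.1445×548.0 + 0.1576×374.8 + 0.1598×451.1 = 379.9572 per 100,000.
2000: 0.1826×271.1 + 0.1961×301.3 + 0.1593×260.3 + 0.1445×411.0 + 0.1576×347.2 + 0.1598×335.6 = 317.8240 per 100,000.
Difference = 379.9572 − 317.8240 = 62.1332.

62.1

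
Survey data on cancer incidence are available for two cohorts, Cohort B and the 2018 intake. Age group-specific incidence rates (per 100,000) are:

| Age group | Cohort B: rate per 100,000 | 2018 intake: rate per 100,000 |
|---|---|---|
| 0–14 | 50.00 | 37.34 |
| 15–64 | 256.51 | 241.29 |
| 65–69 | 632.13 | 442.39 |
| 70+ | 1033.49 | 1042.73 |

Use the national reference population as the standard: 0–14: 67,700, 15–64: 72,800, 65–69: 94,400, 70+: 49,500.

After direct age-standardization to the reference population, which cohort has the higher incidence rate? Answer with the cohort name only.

Standard total = 284,400; weights = 0.2380, 0.2560, 0.3319, 0.1741.
Cohort B: 0.2380×50.00 + 0.2560×256.51 + 0.3319×632.13 + 0.1741×1033.49 = 467.2636 per 100,000.
The 2018 intake: 0.2380×37.34 + 0.2560×241.29 + 0.3319×442.39 + 0.1741×1042.73 = 398.9824 per 100,000.

Cohort B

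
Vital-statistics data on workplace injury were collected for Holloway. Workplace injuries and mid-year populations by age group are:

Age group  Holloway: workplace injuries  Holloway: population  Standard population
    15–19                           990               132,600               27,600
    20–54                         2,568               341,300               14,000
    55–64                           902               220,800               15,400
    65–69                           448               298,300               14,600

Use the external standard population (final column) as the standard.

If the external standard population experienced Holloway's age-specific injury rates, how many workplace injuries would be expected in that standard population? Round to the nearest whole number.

396

Age-specific rates per 10,000 for Holloway: 74.66, 75.24, 40.85, 15.02.
Expected workplace injuries = Σ (standard pop × age-specific rate ÷ 10,000)
= 27,600×74.66/10,000 + 14,000×75.24/10,000 + 15,400×40.85/10,000 + 14,600×15.02/10,000
= 206.06 + 105.34 + 62.91 + 21.93 = 396.24.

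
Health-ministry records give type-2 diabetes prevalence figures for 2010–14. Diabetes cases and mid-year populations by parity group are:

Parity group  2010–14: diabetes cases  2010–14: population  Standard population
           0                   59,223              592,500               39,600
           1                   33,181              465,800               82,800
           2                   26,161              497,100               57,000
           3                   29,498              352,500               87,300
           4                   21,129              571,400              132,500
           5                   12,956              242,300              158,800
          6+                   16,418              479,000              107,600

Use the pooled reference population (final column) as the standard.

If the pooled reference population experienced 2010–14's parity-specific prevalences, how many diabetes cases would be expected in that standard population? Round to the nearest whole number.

Parity-specific rates per 1,000 for 2010–14: 99.954, 71.234, 52.627, 83.682, 36.978, 53.471, 34.276.
Expected diabetes cases = Σ (standard pop × parity-specific rate ÷ 1,000)
= 39,600×99.954/1,000 + 82,800×71.234/1,000 + 57,000×52.627/1,000 + 87,300×83.682/1,000 + 132,500×36.978/1,000 + 158,800×53.471/1,000 + 107,600×34.276/1,000
= 3958.20 + 5898.21 + 2999.75 + 7305.46 + 4899.53 + 8491.18 + 3688.05 = 37240.38.

37240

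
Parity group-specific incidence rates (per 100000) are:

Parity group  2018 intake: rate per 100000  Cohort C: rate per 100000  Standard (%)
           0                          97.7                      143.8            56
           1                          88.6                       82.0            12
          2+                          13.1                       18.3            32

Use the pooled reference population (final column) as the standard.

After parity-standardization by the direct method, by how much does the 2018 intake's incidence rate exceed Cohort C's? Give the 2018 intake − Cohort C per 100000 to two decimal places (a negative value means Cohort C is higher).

Standard weights: 0.56, 0.12, 0.32.
The 2018 intake: 0.5600×97.7 + 0.1200×88.6 + 0.3200×13.1 = 69.5360 per 100000.
Cohort C: 0.5600×143.8 + 0.1200×82.0 + 0.3200×18.3 = 96.2240 per 100000.
Difference = 69.5360 − 96.2240 = -26.6880.

-26.69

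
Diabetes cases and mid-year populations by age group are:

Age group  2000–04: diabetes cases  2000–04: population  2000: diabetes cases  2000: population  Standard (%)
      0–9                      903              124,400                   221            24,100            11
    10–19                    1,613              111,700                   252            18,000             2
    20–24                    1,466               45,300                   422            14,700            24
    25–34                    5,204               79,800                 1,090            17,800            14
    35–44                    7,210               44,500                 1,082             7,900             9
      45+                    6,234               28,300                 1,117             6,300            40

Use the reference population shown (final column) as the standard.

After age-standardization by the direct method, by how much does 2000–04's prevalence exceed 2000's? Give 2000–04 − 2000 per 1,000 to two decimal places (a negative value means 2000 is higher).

Age-specific rates per 1,000 for 2000–04: 7.259, 14.440, 32.362, 65.213, 162.022, 220.283.
For 2000: 9.170, 14.000, 28.707, 61.236, 136.962, 177.302.
Standard weights: 0.11, 0.02, 0.24, 0.14, 0.09, 0.40.
2000–04: 0.1100×7.259 + 0.0200×14.440 + 0.2400×32.362 + 0.1400×65.213 + 0.0900×162.022 + 0.4000×220.283 = 120.6791 per 1,000.
2000: 0.1100×9.170 + 0.0200×14.000 + 0.2400×28.707 + 0.1400×61.236 + 0.0900×136.962 + 0.4000×177.302 = 99.9988 per 1,000.
Difference = 120.6791 − 99.9988 = 20.6803.

20.68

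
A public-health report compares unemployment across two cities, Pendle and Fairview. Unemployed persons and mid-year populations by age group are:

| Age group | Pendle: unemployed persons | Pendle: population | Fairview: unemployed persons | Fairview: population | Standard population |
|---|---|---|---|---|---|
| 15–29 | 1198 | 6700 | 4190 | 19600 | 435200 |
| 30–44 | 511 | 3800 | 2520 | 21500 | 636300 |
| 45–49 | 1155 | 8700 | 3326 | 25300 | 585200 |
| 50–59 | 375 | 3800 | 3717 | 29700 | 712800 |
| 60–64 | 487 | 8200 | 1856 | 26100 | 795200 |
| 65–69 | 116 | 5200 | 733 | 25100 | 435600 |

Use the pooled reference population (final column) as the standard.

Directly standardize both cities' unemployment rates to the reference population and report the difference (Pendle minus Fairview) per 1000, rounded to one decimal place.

-9.6

Age-specific rates per 1000 for Pendle: 178.806, 134.474, 132.759, 98.684, 59.390, 22.308.
For Fairview: 213.776, 117.209, 131.462, 125.152, 71.111, 29.203.
Standard total = 3600300; weights = 0.1209, 0.1767, 0.1625, 0.1980, 0.2209, 0.1210.
Pendle: 0.1209×178.806 + 0.1767×134.474 + 0.1625×132.759 + 0.1980×98.684 + 0.2209×59.390 + 0.1210×22.308 = 102.3134 per 1000.
Fairview: 0.1209×213.776 + 0.1767×117.209 + 0.1625×131.462 + 0.1980×125.152 + 0.2209×71.111 + 0.1210×29.203 = 111.9417 per 1000.
Difference = 102.3134 − 111.9417 = -9.6283.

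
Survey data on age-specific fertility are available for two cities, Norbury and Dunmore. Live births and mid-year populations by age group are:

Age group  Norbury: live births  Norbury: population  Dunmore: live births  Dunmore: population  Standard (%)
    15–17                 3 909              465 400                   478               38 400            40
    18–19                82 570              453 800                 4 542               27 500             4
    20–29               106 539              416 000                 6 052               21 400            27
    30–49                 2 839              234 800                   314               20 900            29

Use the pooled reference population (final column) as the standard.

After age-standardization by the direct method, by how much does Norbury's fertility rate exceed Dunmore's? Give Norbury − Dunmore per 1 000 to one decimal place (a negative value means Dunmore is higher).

Age-specific rates per 1 000 for Norbury: 8.399, 181.952, 256.103, 12.091.
For Dunmore: 12.448, 165.164, 282.804, 15.024.
Standard weights: 0.40, 0.04, 0.27, 0.29.
Norbury: 0.4000×8.399 + 0.0400×181.952 + 0.2700×256.103 + 0.2900×12.091 = 83.2921 per 1 000.
Dunmore: 0.4000×12.448 + 0.0400×165.164 + 0.2700×282.804 + 0.2900×15.024 = 92.2997 per 1 000.
Difference = 83.2921 − 92.2997 = -9.0075.

-9.0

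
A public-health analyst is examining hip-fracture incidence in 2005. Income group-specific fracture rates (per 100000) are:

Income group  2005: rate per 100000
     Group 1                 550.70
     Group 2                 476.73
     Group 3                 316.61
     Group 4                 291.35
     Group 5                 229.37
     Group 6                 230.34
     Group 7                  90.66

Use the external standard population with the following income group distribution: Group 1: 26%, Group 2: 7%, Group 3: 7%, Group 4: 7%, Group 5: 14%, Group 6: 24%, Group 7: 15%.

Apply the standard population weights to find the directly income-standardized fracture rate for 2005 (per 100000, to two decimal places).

Standard weights: 0.26, 0.07, 0.07, 0.07, 0.14, 0.24, 0.15.
Standardized rate: 0.2600×550.70 + 0.0700×476.73 + 0.0700×316.61 + 0.0700×291.35 + 0.1400×229.37 + 0.2400×230.34 + 0.1500×90.66 = 320.1027 per 100000.

320.10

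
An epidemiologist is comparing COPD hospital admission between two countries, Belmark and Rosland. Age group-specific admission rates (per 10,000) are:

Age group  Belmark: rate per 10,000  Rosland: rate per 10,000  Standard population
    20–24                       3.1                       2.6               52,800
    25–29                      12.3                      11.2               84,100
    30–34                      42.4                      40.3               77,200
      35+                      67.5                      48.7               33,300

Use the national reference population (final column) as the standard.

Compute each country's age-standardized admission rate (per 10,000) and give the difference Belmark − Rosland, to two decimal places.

3.67

Standard total = 247,400; weights = 0.2134, 0.3399, 0.3120, 0.1346.
Belmark: 0.2134×3.1 + 0.3399×12.3 + 0.3120×42.4 + 0.1346×67.5 = 27.1590 per 10,000.
Rosland: 0.2134×2.6 + 0.3399×11.2 + 0.3120×40.3 + 0.1346×48.7 = 23.4926 per 10,000.
Difference = 27.1590 − 23.4926 = 3.6664.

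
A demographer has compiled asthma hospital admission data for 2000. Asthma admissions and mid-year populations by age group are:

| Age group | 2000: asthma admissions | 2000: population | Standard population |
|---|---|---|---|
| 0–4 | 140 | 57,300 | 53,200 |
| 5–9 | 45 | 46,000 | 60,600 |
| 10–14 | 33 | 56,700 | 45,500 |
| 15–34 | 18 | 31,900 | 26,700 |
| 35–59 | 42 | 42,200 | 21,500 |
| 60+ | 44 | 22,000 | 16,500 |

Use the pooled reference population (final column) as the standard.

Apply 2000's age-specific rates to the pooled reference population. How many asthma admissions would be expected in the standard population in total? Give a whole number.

285

Age-specific rates per 10,000 for 2000: 24.43, 9.78, 5.82, 5.64, 9.95, 20.00.
Expected asthma admissions = Σ (standard pop × age-specific rate ÷ 10,000)
= 53,200×24.43/10,000 + 60,600×9.78/10,000 + 45,500×5.82/10,000 + 26,700×5.64/10,000 + 21,500×9.95/10,000 + 16,500×20.00/10,000
= 129.98 + 59.28 + 26.48 + 15.07 + 21.40 + 33.00 = 285.21.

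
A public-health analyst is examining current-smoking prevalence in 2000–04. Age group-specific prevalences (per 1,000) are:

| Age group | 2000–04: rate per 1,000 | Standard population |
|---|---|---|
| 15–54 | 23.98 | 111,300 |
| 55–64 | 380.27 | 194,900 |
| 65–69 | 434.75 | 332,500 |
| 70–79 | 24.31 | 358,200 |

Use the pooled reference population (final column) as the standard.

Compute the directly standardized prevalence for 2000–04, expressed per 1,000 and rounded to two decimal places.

230.76

Standard total = 996,900; weights = 0.1116, 0.1955, 0.3335, 0.3593.
Standardized rate: 0.1116×23.98 + 0.1955×380.27 + 0.3335×434.75 + 0.3593×24.31 = 230.7612 per 1,000.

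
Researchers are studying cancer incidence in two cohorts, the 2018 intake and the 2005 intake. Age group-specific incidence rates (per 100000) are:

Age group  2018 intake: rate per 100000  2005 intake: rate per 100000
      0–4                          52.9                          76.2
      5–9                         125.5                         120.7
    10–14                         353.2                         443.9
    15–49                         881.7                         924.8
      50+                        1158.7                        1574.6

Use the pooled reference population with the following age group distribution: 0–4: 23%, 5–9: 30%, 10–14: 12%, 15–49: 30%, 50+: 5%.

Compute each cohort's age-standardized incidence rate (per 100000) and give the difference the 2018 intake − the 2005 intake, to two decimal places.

-48.53

Standard weights: 0.23, 0.30, 0.12, 0.30, 0.05.
The 2018 intake: 0.2300×52.9 + 0.3000×125.5 + 0.1200×353.2 + 0.3000×881.7 + 0.0500×1158.7 = 414.6460 per 100000.
The 2005 intake: 0.2300×76.2 + 0.3000×120.7 + 0.1200×443.9 + 0.3000×924.8 + 0.0500×1574.6 = 463.1740 per 100000.
Difference = 414.6460 − 463.1740 = -48.5280.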